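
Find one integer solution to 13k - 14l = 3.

Step 1: Check solvability.
gcd(13, 14) = 1
Since 1 divides 3, solutions exist.

Step 2: Apply extended Euclidean algorithm to find gcd.
We find integers such that 13*x0 + 14*y0 = 1

Step 3: Scale the particular solution.
Multiply by 3/1 = 3:
k = -3, l = -3

Step 4: Verify.
13*(-3) - 14*(-3) = 3 = 3 ✓

k = -3, l = -3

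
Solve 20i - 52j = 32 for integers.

Step 1: Check solvability.
gcd(20, 52) = 4
Since 4 divides 32, solutions exist.

Step 2: Apply extended Euclidean algorithm to find gcd.
We find integers such that 20*x0 + 52*y0 = 4

Step 3: Scale the particular solution.
Multiply by 32/4 = 8:
i = -40, j = -16

Step 4: Verify.
20*(-40) - 52*(-16) = 32 = 32 ✓

i = -40, j = -16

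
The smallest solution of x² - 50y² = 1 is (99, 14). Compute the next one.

Solutions to x² - Dy² = 1 are generated by powers of (x₀ + y₀√D).
The next solution satisfies x₁ + y₁√50 = (x₀ + y₀√50)², giving:
x₁ = x₀² + 50y₀² = 99² + 50·14² = 9801 + 9800 = 19601
y₁ = 2x₀y₀ = 2·99·14 = 2772

Verify: 19601² - 50·2772² = 384199201 - 384199200 = 1 ✓

x = 19601, y = 2772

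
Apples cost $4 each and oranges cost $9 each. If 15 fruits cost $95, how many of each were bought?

Let a = apples, o = oranges.
a + o = 15
4a + 9o = 95
Substitute o = 15 - a:
4a + 9(15 - a) = 95
(4 - 9)a = 95 - 135
-5a = -40
a = 8, o = 15 - 8 = 7

Apples: 8, Oranges: 7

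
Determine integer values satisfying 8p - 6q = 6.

Step 1: Check solvability.
gcd(8, 6) = 2
Since 2 divides 6, solutions exist.

Step 2: Apply extended Euclidean algorithm to find gcd.
We find integers such that 8*x0 + 6*y0 = 2

Step 3: Scale the particular solution.
Multiply by 6/2 = 3:
p = 3, q = 3

Step 4: Verify.
8*(3) - 6*(3) = 6 = 6 ✓

p = 3, q = 3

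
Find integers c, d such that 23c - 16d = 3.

Step 1: Check solvability.
gcd(23, 16) = 1
Since 1 divides 3, solutions exist.

Step 2: Apply extended Euclidean algorithm to find gcd.
We find integers such that 23*x0 + 16*y0 = 1

Step 3: Scale the particular solution.
Multiply by 3/1 = 3:
c = 21, d = 30

Step 4: Verify.
23*(21) - 16*(30) = 3 = 3 ✓

c = 21, d = 30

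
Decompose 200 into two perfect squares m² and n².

We need to find integers m, n > 0 such that m² + n² = 200.
Trying m = 2: n² = 200 - 2² = 200 - 4 = 196
n = 14
Check: 2² + 14² = 4 + 196 = 200 ✓

200 = 2² + 14²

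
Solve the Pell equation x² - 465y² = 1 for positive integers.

We seek the smallest positive integers (x, y) with x² - 465y² = 1, i.e., x² = 465y² + 1.
Try successive y values:
y = 1: x² = 465·1² + 1 = 466, not a perfect square
y = 2: x² = 465·2² + 1 = 1861, not a perfect square
y = 3: x² = 465·3² + 1 = 4186, not a perfect square
... continuing the search (or via continued fractions) ...
y = 736: x² = 465·736² + 1 = 251888641, x = 15871 ✓

Verify: 15871² - 465·736² = 251888641 - 251888640 = 1 ✓

x = 15871, y = 736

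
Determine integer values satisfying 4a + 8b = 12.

Step 1: Check solvability.
gcd(4, 8) = 4
Since 4 divides 12, solutions exist.

Step 2: Apply extended Euclidean algorithm to find gcd.
We find integers such that 4*x0 + 8*y0 = 4

Step 3: Scale the particular solution.
Multiply by 12/4 = 3:
a = 3, b = 0

Step 4: Verify.
4*(3) + 8*(0) = 12 = 12 ✓

a = 3, b = 0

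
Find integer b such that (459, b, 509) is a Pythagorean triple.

b² = c² - a² = 509² - 459² = 259081 - 210681 = 48400
b = sqrt(48400) = 220

220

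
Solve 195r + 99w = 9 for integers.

Step 1: Check solvability.
gcd(195, 99) = 3
Since 3 divides 9, solutions exist.

Step 2: Apply extended Euclidean algorithm to find gcd.
We find integers such that 195*x0 + 99*y0 = 3

Step 3: Scale the particular solution.
Multiply by 9/3 = 3:
r = -3, w = 6

Step 4: Verify.
195*(-3) + 99*(6) = 9 = 9 ✓

r = -3, w = 6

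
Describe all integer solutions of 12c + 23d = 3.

Step 1: Compute gcd(12, 23) = 1.
Since 1 divides 3, solutions exist.

Step 2: Find a particular solution using extended Euclidean algorithm.
We get c₀ = 6, d₀ = -3.
Check: 12*6 + 23*-3 = 3 = 3 ✓

Step 3: Write the general solution.
c = 6 + (23/1)t = 6 + 23t
d = -3 - (12/1)t = -3 - 12t
for any integer t.

c = 6 + 23t, d = -3 - 12t for integer t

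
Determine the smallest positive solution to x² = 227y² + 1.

We seek the smallest positive integers (x, y) with x² - 227y² = 1, i.e., x² = 227y² + 1.
Try successive y values:
y = 1: x² = 227·1² + 1 = 228, not a perfect square
y = 2: x² = 227·2² + 1 = 909, not a perfect square
y = 3: x² = 227·3² + 1 = 2044, not a perfect square
... continuing the search (or via continued fractions) ...
y = 15: x² = 227·15² + 1 = 51076, x = 226 ✓

Verify: 226² - 227·15² = 51076 - 51075 = 1 ✓

x = 226, y = 15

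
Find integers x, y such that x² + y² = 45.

We need to find integers x, y > 0 such that x² + y² = 45.
Trying x = 3: y² = 45 - 3² = 45 - 9 = 36
y = 6
Check: 3² + 6² = 9 + 36 = 45 ✓

45 = 3² + 6²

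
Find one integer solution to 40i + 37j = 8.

Step 1: Check solvability.
gcd(40, 37) = 1
Since 1 divides 8, solutions exist.

Step 2: Apply extended Euclidean algorithm to find gcd.
We find integers such that 40*x0 + 37*y0 = 1

Step 3: Scale the particular solution.
Multiply by 8/1 = 8:
i = -96, j = 104

Step 4: Verify.
40*(-96) + 37*(104) = 8 = 8 ✓

i = -96, j = 104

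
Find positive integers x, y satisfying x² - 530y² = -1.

We need x² = 530y² - 1. Try successive y:
y = 1: x² = 530·1² - 1 = 529 = 23² ✓
Check: 23² - 530·1² = 529 - 530 = -1 ✓

x = 23, y = 1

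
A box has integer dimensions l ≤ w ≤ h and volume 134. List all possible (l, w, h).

Iterate l from 1 to ⌊134^(1/3)⌋. For each l dividing 134, iterate w ≥ l with w dividing 134/l, and set h = 134/(l·w).
Triples found (2): (1×1×134), (1×2×67)

(1×1×134), (1×2×67)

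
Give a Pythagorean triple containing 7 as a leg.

We need the other leg and hypotenuse such that 7² + x² = c².
Take x = 24, c = 25: 7² + 24² = 49 + 576 = 625 = 25² ✓
Triple: (7, 24, 25)

(7, 24, 25)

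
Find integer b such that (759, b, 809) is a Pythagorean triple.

b² = c² - a² = 809² - 759² = 654481 - 576081 = 78400
b = sqrt(78400) = 280

280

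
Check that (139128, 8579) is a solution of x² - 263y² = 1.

Compute x² = 139128² = 19356600384
Compute 263y² = 263·8579² = 263·73599241 = 19356600383
x² - 263y² = 19356600384 - 19356600383 = 1
Since this equals 1, (139128, 8579) is a solution.

Yes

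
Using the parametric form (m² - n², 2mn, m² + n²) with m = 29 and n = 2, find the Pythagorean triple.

a = m² - n² = 29² - 2² = 841 - 4 = 837
b = 2mn = 2·29·2 = 116
c = m² + n² = 841 + 4 = 845
Verify: 837² + 116² = 700569 + 13456 = 714025 = 845² ✓

(837, 116, 845)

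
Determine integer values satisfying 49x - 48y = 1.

Step 1: Check solvability.
gcd(49, 48) = 1
Since 1 divides 1, solutions exist.

Step 2: Apply extended Euclidean algorithm to find gcd.
We find integers such that 49*x0 + 48*y0 = 1

Step 3: Scale the particular solution.
Multiply by 1/1 = 1:
x = 1, y = 1

Step 4: Verify.
49*(1) - 48*(1) = 1 = 1 ✓

x = 1, y = 1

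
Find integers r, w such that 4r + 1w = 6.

Step 1: Check solvability.
gcd(4, 1) = 1
Since 1 divides 6, solutions exist.

Step 2: Apply extended Euclidean algorithm to find gcd.
We find integers such that 4*x0 + 1*y0 = 1

Step 3: Scale the particular solution.
Multiply by 6/1 = 6:
r = 0, w = 6

Step 4: Verify.
4*(0) + 1*(6) = 6 = 6 ✓

r = 0, w = 6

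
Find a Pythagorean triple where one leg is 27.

We need the other leg and hypotenuse such that 27² + x² = c².
Take x = 364, c = 365: 27² + 364² = 729 + 132496 = 133225 = 365² ✓
Triple: (27, 364, 365)

(27, 364, 365)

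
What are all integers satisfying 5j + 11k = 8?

Step 1: Compute gcd(5, 11) = 1.
Since 1 divides 8, solutions exist.

Step 2: Find a particular solution using extended Euclidean algorithm.
We get j₀ = -16, k₀ = 8.
Check: 5*-16 + 11*8 = 8 = 8 ✓

Step 3: Write the general solution.
j = -16 + (11/1)t = -16 + 11t
k = 8 - (5/1)t = 8 - 5t
for any integer t.

j = -16 + 11t, k = 8 - 5t for integer t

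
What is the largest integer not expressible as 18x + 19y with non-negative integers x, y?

For two coprime denominations a and b, the Frobenius number (largest value not representable as a non-negative combination) is ab - a - b.
Here gcd(18, 19) = 1, so they are coprime.
F(18, 19) = 18·19 - 18 - 19 = 342 - 37 = 305

305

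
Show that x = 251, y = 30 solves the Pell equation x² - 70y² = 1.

Compute x² = 251² = 63001
Compute 70y² = 70·30² = 70·900 = 63000
x² - 70y² = 63001 - 63000 = 1
Since this equals 1, (251, 30) is a solution.

Yes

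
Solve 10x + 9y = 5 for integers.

Step 1: Check solvability.
gcd(10, 9) = 1
Since 1 divides 5, solutions exist.

Step 2: Apply extended Euclidean algorithm to find gcd.
We find integers such that 10*x0 + 9*y0 = 1

Step 3: Scale the particular solution.
Multiply by 5/1 = 5:
x = 5, y = -5

Step 4: Verify.
10*(5) + 9*(-5) = 5 = 5 ✓

x = 5, y = -5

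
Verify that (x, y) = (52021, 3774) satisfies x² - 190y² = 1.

Compute x² = 52021² = 2706184441
Compute 190y² = 190·3774² = 190·14243076 = 2706184440
x² - 190y² = 2706184441 - 2706184440 = 1
Since this equals 1, (52021, 3774) is a solution.

Yes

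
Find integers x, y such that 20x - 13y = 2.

Step 1: Check solvability.
gcd(20, 13) = 1
Since 1 divides 2, solutions exist.

Step 2: Apply extended Euclidean algorithm to find gcd.
We find integers such that 20*x0 + 13*y0 = 1

Step 3: Scale the particular solution.
Multiply by 2/1 = 2:
x = 4, y = 6

Step 4: Verify.
20*(4) - 13*(6) = 2 = 2 ✓

x = 4, y = 6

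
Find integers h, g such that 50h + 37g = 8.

Step 1: Check solvability.
gcd(50, 37) = 1
Since 1 divides 8, solutions exist.

Step 2: Apply extended Euclidean algorithm to find gcd.
We find integers such that 50*x0 + 37*y0 = 1

Step 3: Scale the particular solution.
Multiply by 8/1 = 8:
h = -136, g = 184

Step 4: Verify.
50*(-136) + 37*(184) = 8 = 8 ✓

h = -136, g = 184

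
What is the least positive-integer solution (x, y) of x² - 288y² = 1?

We seek the smallest positive integers (x, y) with x² - 288y² = 1, i.e., x² = 288y² + 1.
Try successive y values:
y = 1: x² = 288·1² + 1 = 289, x = 17 ✓

Verify: 17² - 288·1² = 289 - 288 = 1 ✓

x = 17, y = 1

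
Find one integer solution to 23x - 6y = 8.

Step 1: Check solvability.
gcd(23, 6) = 1
Since 1 divides 8, solutions exist.

Step 2: Apply extended Euclidean algorithm to find gcd.
We find integers such that 23*x0 + 6*y0 = 1

Step 3: Scale the particular solution.
Multiply by 8/1 = 8:
x = -8, y = -32

Step 4: Verify.
23*(-8) - 6*(-32) = 8 = 8 ✓

x = -8, y = -32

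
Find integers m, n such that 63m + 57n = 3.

Step 1: Check solvability.
gcd(63, 57) = 3
Since 3 divides 3, solutions exist.

Step 2: Apply extended Euclidean algorithm to find gcd.
We find integers such that 63*x0 + 57*y0 = 3

Step 3: Scale the particular solution.
Multiply by 3/3 = 1:
m = -9, n = 10

Step 4: Verify.
63*(-9) + 57*(10) = 3 = 3 ✓

m = -9, n = 10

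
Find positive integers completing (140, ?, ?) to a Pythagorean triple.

We need the other leg and hypotenuse such that 140² + x² = c².
Take x = 147, c = 203: 140² + 147² = 19600 + 21609 = 41209 = 203² ✓
Triple: (147, 140, 203)

(147, 140, 203)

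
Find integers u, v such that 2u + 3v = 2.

Step 1: Check solvability.
gcd(2, 3) = 1
Since 1 divides 2, solutions exist.

Step 2: Apply extended Euclidean algorithm to find gcd.
We find integers such that 2*x0 + 3*y0 = 1

Step 3: Scale the particular solution.
Multiply by 2/1 = 2:
u = -2, v = 2

Step 4: Verify.
2*(-2) + 3*(2) = 2 = 2 ✓

u = -2, v = 2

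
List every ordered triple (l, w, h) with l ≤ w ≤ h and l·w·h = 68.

Iterate l from 1 to ⌊68^(1/3)⌋. For each l dividing 68, iterate w ≥ l with w dividing 68/l, and set h = 68/(l·w).
Triples found (4): (1×1×68), (1×2×34), (1×4×17), (2×2×17)

(1×1×68), (1×2×34), (1×4×17), (2×2×17)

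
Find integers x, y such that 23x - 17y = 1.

Step 1: Check solvability.
gcd(23, 17) = 1
Since 1 divides 1, solutions exist.

Step 2: Apply extended Euclidean algorithm to find gcd.
We find integers such that 23*x0 + 17*y0 = 1

Step 3: Scale the particular solution.
Multiply by 1/1 = 1:
x = 3, y = 4

Step 4: Verify.
23*(3) - 17*(4) = 1 = 1 ✓

x = 3, y = 4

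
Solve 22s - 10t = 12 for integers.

Step 1: Check solvability.
gcd(22, 10) = 2
Since 2 divides 12, solutions exist.

Step 2: Apply extended Euclidean algorithm to find gcd.
We find integers such that 22*x0 + 10*y0 = 2

Step 3: Scale the particular solution.
Multiply by 12/2 = 6:
s = 6, t = 12

Step 4: Verify.
22*(6) - 10*(12) = 12 = 12 ✓

s = 6, t = 12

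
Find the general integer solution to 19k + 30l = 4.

Step 1: Compute gcd(19, 30) = 1.
Since 1 divides 4, solutions exist.

Step 2: Find a particular solution using extended Euclidean algorithm.
We get k₀ = -44, l₀ = 28.
Check: 19*-44 + 30*28 = 4 = 4 ✓

Step 3: Write the general solution.
k = -44 + (30/1)t = -44 + 30t
l = 28 - (19/1)t = 28 - 19t
for any integer t.

k = -44 + 30t, l = 28 - 19t for integer t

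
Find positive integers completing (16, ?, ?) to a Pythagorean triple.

We need the other leg and hypotenuse such that 16² + x² = c².
Take x = 12, c = 20: 16² + 12² = 256 + 144 = 400 = 20² ✓
Triple: (12, 16, 20)

(12, 16, 20)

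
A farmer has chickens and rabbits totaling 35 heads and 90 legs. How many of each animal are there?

Let c = chickens, r = rabbits.
Heads: c + r = 35
Legs: 2c + 4r = 90
From the first equation, c = 35 - r. Substitute:
2(35 - r) + 4r = 90
70 + 2r = 90
r = (90 - 70)/2 = 10
c = 35 - 10 = 25

Chickens: 25, Rabbits: 10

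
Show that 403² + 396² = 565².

Compute a² + b²:
403² + 396² = 162409 + 156816 = 319225
Compute c²:
565² = 319225
Since 319225 = 319225, it is a Pythagorean triple.

Yes, it is a Pythagorean triple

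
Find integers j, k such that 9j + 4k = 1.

Step 1: Check solvability.
gcd(9, 4) = 1
Since 1 divides 1, solutions exist.

Step 2: Apply extended Euclidean algorithm to find gcd.
We find integers such that 9*x0 + 4*y0 = 1

Step 3: Scale the particular solution.
Multiply by 1/1 = 1:
j = 1, k = -2

Step 4: Verify.
9*(1) + 4*(-2) = 1 = 1 ✓

j = 1, k = -2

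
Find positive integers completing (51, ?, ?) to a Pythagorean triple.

We need the other leg and hypotenuse such that 51² + x² = c².
Take x = 1300, c = 1301: 51² + 1300² = 2601 + 1690000 = 1692601 = 1301² ✓
Triple: (51, 1300, 1301)

(51, 1300, 1301)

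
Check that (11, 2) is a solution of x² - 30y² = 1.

Compute x² = 11² = 121
Compute 30y² = 30·2² = 30·4 = 120
x² - 30y² = 121 - 120 = 1
Since this equals 1, (11, 2) is a solution.

Yes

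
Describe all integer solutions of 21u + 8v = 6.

Step 1: Compute gcd(21, 8) = 1.
Since 1 divides 6, solutions exist.

Step 2: Find a particular solution using extended Euclidean algorithm.
We get u₀ = -18, v₀ = 48.
Check: 21*-18 + 8*48 = 6 = 6 ✓

Step 3: Write the general solution.
u = -18 + (8/1)t = -18 + 8t
v = 48 - (21/1)t = 48 - 21t
for any integer t.

u = -18 + 8t, v = 48 - 21t for integer t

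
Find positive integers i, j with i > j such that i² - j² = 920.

Factor: i² - j² = (i+j)(i-j) = 920.
We need two factors of 920 with the same parity.
Use i+j = 460 and i-j = 2 (product 460·2 = 920).
Adding: 2i = 462, so i = 231.
Subtracting: 2j = 458, so j = 229.
Check: 231² - 229² = 53361 - 52441 = 920 ✓

i = 231, j = 229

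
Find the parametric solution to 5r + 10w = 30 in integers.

Step 1: Compute gcd(5, 10) = 5.
Since 5 divides 30, solutions exist.

Step 2: Find a particular solution using extended Euclidean algorithm.
We get r₀ = 6, w₀ = 0.
Check: 5*6 + 10*0 = 30 = 30 ✓

Step 3: Write the general solution.
r = 6 + (10/5)t = 6 + 2t
w = 0 - (5/5)t = 0 - 1t
for any integer t.

r = 6 + 2t, w = 0 - 1t for integer t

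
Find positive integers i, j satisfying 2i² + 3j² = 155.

Try small values of i and check whether (155 - 2i²)/3 is a perfect square.
i = 8: 2·8² = 128, so 3j² = 155 - 128 = 27, giving j² = 9, j = 3.
Check: 2·8² + 3·3² = 128 + 27 = 155 ✓

i = 8, j = 3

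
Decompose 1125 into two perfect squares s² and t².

We need to find integers s, t > 0 such that s² + t² = 1125.
Trying s = 6: t² = 1125 - 6² = 1125 - 36 = 1089
t = 33
Check: 6² + 33² = 36 + 1089 = 1125 ✓

1125 = 6² + 33²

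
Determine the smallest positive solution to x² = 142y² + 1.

We seek the smallest positive integers (x, y) with x² - 142y² = 1, i.e., x² = 142y² + 1.
Try successive y values:
y = 1: x² = 142·1² + 1 = 143, not a perfect square
y = 2: x² = 142·2² + 1 = 569, not a perfect square
y = 3: x² = 142·3² + 1 = 1279, not a perfect square
... continuing the search (or via continued fractions) ...
y = 12: x² = 142·12² + 1 = 20449, x = 143 ✓

Verify: 143² - 142·12² = 20449 - 20448 = 1 ✓

x = 143, y = 12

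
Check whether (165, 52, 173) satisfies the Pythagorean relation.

Compute a² + b²:
165² + 52² = 27225 + 2704 = 29929
Compute c²:
173² = 29929
Since 29929 = 29929, it is a Pythagorean triple.

Yes, it is a Pythagorean triple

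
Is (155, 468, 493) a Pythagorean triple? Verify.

Compute a² + b² = 155² + 468² = 24025 + 219024 = 243049
Compute c² = 493² = 243049
Since 243049 = 243049, confirmed.

Yes, it is a Pythagorean triple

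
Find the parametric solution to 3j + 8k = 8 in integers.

Step 1: Compute gcd(3, 8) = 1.
Since 1 divides 8, solutions exist.

Step 2: Find a particular solution using extended Euclidean algorithm.
We get j₀ = 24, k₀ = -8.
Check: 3*24 + 8*-8 = 8 = 8 ✓

Step 3: Write the general solution.
j = 24 + (8/1)t = 24 + 8t
k = -8 - (3/1)t = -8 - 3t
for any integer t.

j = 24 + 8t, k = -8 - 3t for integer t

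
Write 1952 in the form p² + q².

We need to find integers p, q > 0 such that p² + q² = 1952.
Trying p = 4: q² = 1952 - 4² = 1952 - 16 = 1936
q = 44
Check: 4² + 44² = 16 + 1936 = 1952 ✓

1952 = 4² + 44²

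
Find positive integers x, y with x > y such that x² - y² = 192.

Factor: x² - y² = (x+y)(x-y) = 192.
We need two factors of 192 with the same parity.
Use x+y = 96 and x-y = 2 (product 96·2 = 192).
Adding: 2x = 98, so x = 49.
Subtracting: 2y = 94, so y = 47.
Check: 49² - 47² = 2401 - 2209 = 192 ✓

x = 49, y = 47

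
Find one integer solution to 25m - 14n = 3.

Step 1: Check solvability.
gcd(25, 14) = 1
Since 1 divides 3, solutions exist.

Step 2: Apply extended Euclidean algorithm to find gcd.
We find integers such that 25*x0 + 14*y0 = 1

Step 3: Scale the particular solution.
Multiply by 3/1 = 3:
m = -15, n = -27

Step 4: Verify.
25*(-15) - 14*(-27) = 3 = 3 ✓

m = -15, n = -27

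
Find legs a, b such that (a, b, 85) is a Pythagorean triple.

We need a² + b² = 85² = 7225.
Trying: 13² + 84² = 169 + 7056 = 7225 ✓

(13, 84, 85)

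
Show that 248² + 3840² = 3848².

Compute a² + b² = 248² + 3840² = 61504 + 14745600 = 14807104
Compute c² = 3848² = 14807104
Since 14807104 = 14807104, confirmed.

Yes, it is a Pythagorean triple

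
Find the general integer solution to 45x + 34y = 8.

Step 1: Compute gcd(45, 34) = 1.
Since 1 divides 8, solutions exist.

Step 2: Find a particular solution using extended Euclidean algorithm.
We get x₀ = -24, y₀ = 32.
Check: 45*-24 + 34*32 = 8 = 8 ✓

Step 3: Write the general solution.
x = -24 + (34/1)t = -24 + 34t
y = 32 - (45/1)t = 32 - 45t
for any integer t.

x = -24 + 34t, y = 32 - 45t for integer t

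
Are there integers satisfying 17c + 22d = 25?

Step 1: Compute gcd(17, 22).
gcd(17, 22) = 1

Step 2: Check divisibility.
Does 1 divide 25? 25 = 1 x 25, so yes.

By the theorem on linear Diophantine equations, 17c + 22d = 25 has integer solutions if and only if gcd(17, 22) divides 25. Since 1 | 25, solutions exist.

Yes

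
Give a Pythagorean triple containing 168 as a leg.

We need the other leg and hypotenuse such that 168² + x² = c².
Take x = 775, c = 793: 168² + 775² = 28224 + 600625 = 628849 = 793² ✓
Triple: (775, 168, 793)

(775, 168, 793)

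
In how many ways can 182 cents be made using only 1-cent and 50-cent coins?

We need non-negative integers (x, y) with 1x + 50y = 182.
For each x from 0 to 182, check if (182 - 1x) is a non-negative multiple of 50.
Solutions (x, y): (32,3), (82,2), (132,1), (182,0)
Count: 4

4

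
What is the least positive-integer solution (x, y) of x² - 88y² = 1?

We seek the smallest positive integers (x, y) with x² - 88y² = 1, i.e., x² = 88y² + 1.
Try successive y values:
y = 1: x² = 88·1² + 1 = 89, not a perfect square
y = 2: x² = 88·2² + 1 = 353, not a perfect square
y = 3: x² = 88·3² + 1 = 793, not a perfect square
... continuing the search (or via continued fractions) ...
y = 21: x² = 88·21² + 1 = 38809, x = 197 ✓

Verify: 197² - 88·21² = 38809 - 38808 = 1 ✓

x = 197, y = 21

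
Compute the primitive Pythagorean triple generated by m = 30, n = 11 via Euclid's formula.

a = m² - n² = 30² - 11² = 900 - 121 = 779
b = 2mn = 2·30·11 = 660
c = m² + n² = 900 + 121 = 1021
Verify: 779² + 660² = 606841 + 435600 = 1042441 = 1021² ✓

(779, 660, 1021)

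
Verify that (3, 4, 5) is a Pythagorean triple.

Compute a² + b² = 3² + 4² = 9 + 16 = 25
Compute c² = 5² = 25
Since 25 = 25, confirmed.

Yes, it is a Pythagorean triple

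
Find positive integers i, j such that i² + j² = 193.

Search for i with 193 - i² a perfect square.
i = 7: 193 - 7² = 193 - 49 = 144 = 12² ✓
So i = 7, j = 12.

i = 7, j = 12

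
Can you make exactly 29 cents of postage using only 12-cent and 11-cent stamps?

We need non-negative x, y with 12x + 11y = 29.
gcd(12, 11) = 1 divides 29, so integer solutions exist, but checking x = 0..2 shows none with y ≥ 0.
So 29 cannot be made with non-negative stamp counts.

No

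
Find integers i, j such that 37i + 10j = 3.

Step 1: Check solvability.
gcd(37, 10) = 1
Since 1 divides 3, solutions exist.

Step 2: Apply extended Euclidean algorithm to find gcd.
We find integers such that 37*x0 + 10*y0 = 1

Step 3: Scale the particular solution.
Multiply by 3/1 = 3:
i = 9, j = -33

Step 4: Verify.
37*(9) + 10*(-33) = 3 = 3 ✓

i = 9, j = -33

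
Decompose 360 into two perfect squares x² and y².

We need to find integers x, y > 0 such that x² + y² = 360.
Trying x = 6: y² = 360 - 6² = 360 - 36 = 324
y = 18
Check: 6² + 18² = 36 + 324 = 360 ✓

360 = 6² + 18²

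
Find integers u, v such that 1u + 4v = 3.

Step 1: Check solvability.
gcd(1, 4) = 1
Since 1 divides 3, solutions exist.

Step 2: Apply extended Euclidean algorithm to find gcd.
We find integers such that 1*x0 + 4*y0 = 1

Step 3: Scale the particular solution.
Multiply by 3/1 = 3:
u = 3, v = 0

Step 4: Verify.
1*(3) + 4*(0) = 3 = 3 ✓

u = 3, v = 0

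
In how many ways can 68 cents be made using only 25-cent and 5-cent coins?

We need non-negative integers (x, y) with 25x + 5y = 68.
For each x from 0 to 2, check if (68 - 25x) is a non-negative multiple of 5.
Solutions (x, y): none
Count: 0

0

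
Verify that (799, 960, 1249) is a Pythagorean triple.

Compute a² + b² = 799² + 960² = 638401 + 921600 = 1560001
Compute c² = 1249² = 1560001
Since 1560001 = 1560001, confirmed.

Yes, it is a Pythagorean triple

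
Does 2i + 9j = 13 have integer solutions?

Step 1: Compute gcd(2, 9).
gcd(2, 9) = 1

Step 2: Check divisibility.
Does 1 divide 13? 13 = 1 x 13, so yes.

By the theorem on linear Diophantine equations, 2i + 9j = 13 has integer solutions if and only if gcd(2, 9) divides 13. Since 1 | 13, solutions exist.

Yes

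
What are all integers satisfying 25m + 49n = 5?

Step 1: Compute gcd(25, 49) = 1.
Since 1 divides 5, solutions exist.

Step 2: Find a particular solution using extended Euclidean algorithm.
We get m₀ = 10, n₀ = -5.
Check: 25*10 + 49*-5 = 5 = 5 ✓

Step 3: Write the general solution.
m = 10 + (49/1)t = 10 + 49t
n = -5 - (25/1)t = -5 - 25t
for any integer t.

m = 10 + 49t, n = -5 - 25t for integer t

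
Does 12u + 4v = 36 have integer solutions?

Step 1: Compute gcd(12, 4).
gcd(12, 4) = 4

Step 2: Check divisibility.
Does 4 divide 36? 36 = 4 x 9, so yes.

By the theorem on linear Diophantine equations, 12u + 4v = 36 has integer solutions if and only if gcd(12, 4) divides 36. Since 4 | 36, solutions exist.

Yes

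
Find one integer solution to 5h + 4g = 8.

Step 1: Check solvability.
gcd(5, 4) = 1
Since 1 divides 8, solutions exist.

Step 2: Apply extended Euclidean algorithm to find gcd.
We find integers such that 5*x0 + 4*y0 = 1

Step 3: Scale the particular solution.
Multiply by 8/1 = 8:
h = 8, g = -8

Step 4: Verify.
5*(8) + 4*(-8) = 8 = 8 ✓

h = 8, g = -8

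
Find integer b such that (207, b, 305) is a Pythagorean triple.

b² = c² - a² = 305² - 207² = 93025 - 42849 = 50176
b = sqrt(50176) = 224

224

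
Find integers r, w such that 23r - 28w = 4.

Step 1: Check solvability.
gcd(23, 28) = 1
Since 1 divides 4, solutions exist.

Step 2: Apply extended Euclidean algorithm to find gcd.
We find integers such that 23*x0 + 28*y0 = 1

Step 3: Scale the particular solution.
Multiply by 4/1 = 4:
r = 44, w = 36

Step 4: Verify.
23*(44) - 28*(36) = 4 = 4 ✓

r = 44, w = 36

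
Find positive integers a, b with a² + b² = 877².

We need a² + b² = 877² = 769129.
Trying: 805² + 348² = 648025 + 121104 = 769129 ✓

(805, 348, 877)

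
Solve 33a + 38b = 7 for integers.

Step 1: Check solvability.
gcd(33, 38) = 1
Since 1 divides 7, solutions exist.

Step 2: Apply extended Euclidean algorithm to find gcd.
We find integers such that 33*x0 + 38*y0 = 1

Step 3: Scale the particular solution.
Multiply by 7/1 = 7:
a = 105, b = -91

Step 4: Verify.
33*(105) + 38*(-91) = 7 = 7 ✓

a = 105, b = -91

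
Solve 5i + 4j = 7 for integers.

Step 1: Check solvability.
gcd(5, 4) = 1
Since 1 divides 7, solutions exist.

Step 2: Apply extended Euclidean algorithm to find gcd.
We find integers such that 5*x0 + 4*y0 = 1

Step 3: Scale the particular solution.
Multiply by 7/1 = 7:
i = 7, j = -7

Step 4: Verify.
5*(7) + 4*(-7) = 7 = 7 ✓

i = 7, j = -7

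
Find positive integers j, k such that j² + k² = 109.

Search for j with 109 - j² a perfect square.
j = 3: 109 - 3² = 109 - 9 = 100 = 10² ✓
So j = 3, k = 10.

j = 3, k = 10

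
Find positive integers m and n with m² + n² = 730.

We need to find integers m, n > 0 such that m² + n² = 730.
Trying m = 1: n² = 730 - 1² = 730 - 1 = 729
n = 27
Check: 1² + 27² = 1 + 729 = 730 ✓

730 = 1² + 27²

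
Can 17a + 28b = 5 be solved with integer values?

Step 1: Compute gcd(17, 28).
gcd(17, 28) = 1

Step 2: Check divisibility.
Does 1 divide 5? 5 = 1 x 5, so yes.

By the theorem on linear Diophantine equations, 17a + 28b = 5 has integer solutions if and only if gcd(17, 28) divides 5. Since 1 | 5, solutions exist.

Yes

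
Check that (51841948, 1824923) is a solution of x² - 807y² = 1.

Compute x² = 51841948² = 2687587572434704
Compute 807y² = 807·1824923² = 807·3330343955929 = 2687587572434703
x² - 807y² = 2687587572434704 - 2687587572434703 = 1
Since this equals 1, (51841948, 1824923) is a solution.

Yes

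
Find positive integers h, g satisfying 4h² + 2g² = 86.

Try small values of h and check whether (86 - 4h²)/2 is a perfect square.
h = 3: 4·3² = 36, so 2g² = 86 - 36 = 50, giving g² = 25, g = 5.
Check: 4·3² + 2·5² = 36 + 50 = 86 ✓

h = 3, g = 5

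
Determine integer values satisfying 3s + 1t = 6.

Step 1: Check solvability.
gcd(3, 1) = 1
Since 1 divides 6, solutions exist.

Step 2: Apply extended Euclidean algorithm to find gcd.
We find integers such that 3*x0 + 1*y0 = 1

Step 3: Scale the particular solution.
Multiply by 6/1 = 6:
s = 0, t = 6

Step 4: Verify.
3*(0) + 1*(6) = 6 = 6 ✓

s = 0, t = 6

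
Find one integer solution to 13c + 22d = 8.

Step 1: Check solvability.
gcd(13, 22) = 1
Since 1 divides 8, solutions exist.

Step 2: Apply extended Euclidean algorithm to find gcd.
We find integers such that 13*x0 + 22*y0 = 1

Step 3: Scale the particular solution.
Multiply by 8/1 = 8:
c = -40, d = 24

Step 4: Verify.
13*(-40) + 22*(24) = 8 = 8 ✓

c = -40, d = 24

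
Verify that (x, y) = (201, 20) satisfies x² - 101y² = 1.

Compute x² = 201² = 40401
Compute 101y² = 101·20² = 101·400 = 40400
x² - 101y² = 40401 - 40400 = 1
Since this equals 1, (201, 20) is a solution.

Yes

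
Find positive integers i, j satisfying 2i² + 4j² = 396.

Try small values of i and check whether (396 - 2i²)/4 is a perfect square.
i = 6: 2·6² = 72, so 4j² = 396 - 72 = 324, giving j² = 81, j = 9.
Check: 2·6² + 4·9² = 72 + 324 = 396 ✓

i = 6, j = 9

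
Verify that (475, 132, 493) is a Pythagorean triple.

Compute a² + b² = 475² + 132² = 225625 + 17424 = 243049
Compute c² = 493² = 243049
Since 243049 = 243049, confirmed.

Yes, it is a Pythagorean triple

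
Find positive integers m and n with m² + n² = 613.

We need to find integers m, n > 0 such that m² + n² = 613.
Trying m = 17: n² = 613 - 17² = 613 - 289 = 324
n = 18
Check: 17² + 18² = 289 + 324 = 613 ✓

613 = 17² + 18²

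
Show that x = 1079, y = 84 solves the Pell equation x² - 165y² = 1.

Compute x² = 1079² = 1164241
Compute 165y² = 165·84² = 165·7056 = 1164240
x² - 165y² = 1164241 - 1164240 = 1
Since this equals 1, (1079, 84) is a solution.

Yes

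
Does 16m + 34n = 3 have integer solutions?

Step 1: Compute gcd(16, 34).
gcd(16, 34) = 2

Step 2: Check divisibility.
Does 2 divide 3? 3 = 2 x 1 + 1, so no.

By the theorem on linear Diophantine equations, 16m + 34n = 3 has integer solutions if and only if gcd(16, 34) divides 3. Since 2 does not divide 3, no solutions exist.

No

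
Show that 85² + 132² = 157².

Compute a² + b²:
85² + 132² = 7225 + 17424 = 24649
Compute c²:
157² = 24649
Since 24649 = 24649, it is a Pythagorean triple.

Yes, it is a Pythagorean triple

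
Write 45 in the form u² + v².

We need to find integers u, v > 0 such that u² + v² = 45.
Trying u = 3: v² = 45 - 3² = 45 - 9 = 36
v = 6
Check: 3² + 6² = 9 + 36 = 45 ✓

45 = 3² + 6²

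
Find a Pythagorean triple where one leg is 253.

We need the other leg and hypotenuse such that 253² + x² = c².
Take x = 204, c = 325: 253² + 204² = 64009 + 41616 = 105625 = 325² ✓
Triple: (253, 204, 325)

(253, 204, 325)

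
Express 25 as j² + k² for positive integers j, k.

We need to find integers j, k > 0 such that j² + k² = 25.
Trying j = 3: k² = 25 - 3² = 25 - 9 = 16
k = 4
Check: 3² + 4² = 9 + 16 = 25 ✓

25 = 3² + 4²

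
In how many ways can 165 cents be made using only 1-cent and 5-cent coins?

We need non-negative integers (x, y) with 1x + 5y = 165.
For each x from 0 to 165, check if (165 - 1x) is a non-negative multiple of 5.
Solutions (x, y): (0,33), (5,32), (10,31), (15,30), ...
Count: 34

34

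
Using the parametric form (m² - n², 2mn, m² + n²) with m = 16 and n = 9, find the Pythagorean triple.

a = m² - n² = 256 - 81 = 175
b = 2mn = 2·16·9 = 288
c = m² + n² = 256 + 81 = 337
Verify: 175² + 288² = 30625 + 82944 = 113569 = 337² ✓

(175, 288, 337)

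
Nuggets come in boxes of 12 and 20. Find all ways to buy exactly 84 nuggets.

We need non-negative integers (x, y) with 12x + 20y = 84.
For each x in 0..7, check if 84 - 12x is a non-negative multiple of 20.
x = 2: 20y = 60, y = 3 ✓
x = 7: 20y = 0, y = 0 ✓

(2 boxes of 12, 3 boxes of 20), (7 boxes of 12, 0 boxes of 20)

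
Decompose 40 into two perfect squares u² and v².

We need to find integers u, v > 0 such that u² + v² = 40.
Trying u = 2: v² = 40 - 2² = 40 - 4 = 36
v = 6
Check: 2² + 6² = 4 + 36 = 40 ✓

40 = 2² + 6²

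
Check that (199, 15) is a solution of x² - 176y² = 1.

Compute x² = 199² = 39601
Compute 176y² = 176·15² = 176·225 = 39600
x² - 176y² = 39601 - 39600 = 1
Since this equals 1, (199, 15) is a solution.

Yes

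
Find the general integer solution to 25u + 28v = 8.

Step 1: Compute gcd(25, 28) = 1.
Since 1 divides 8, solutions exist.

Step 2: Find a particular solution using extended Euclidean algorithm.
We get u₀ = 72, v₀ = -64.
Check: 25*72 + 28*-64 = 8 = 8 ✓

Step 3: Write the general solution.
u = 72 + (28/1)t = 72 + 28t
v = -64 - (25/1)t = -64 - 25t
for any integer t.

u = 72 + 28t, v = -64 - 25t for integer t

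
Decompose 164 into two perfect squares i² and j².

We need to find integers i, j > 0 such that i² + j² = 164.
Trying i = 8: j² = 164 - 8² = 164 - 64 = 100
j = 10
Check: 8² + 10² = 64 + 100 = 164 ✓

164 = 8² + 10²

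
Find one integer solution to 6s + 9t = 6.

Step 1: Check solvability.
gcd(6, 9) = 3
Since 3 divides 6, solutions exist.

Step 2: Apply extended Euclidean algorithm to find gcd.
We find integers such that 6*x0 + 9*y0 = 3

Step 3: Scale the particular solution.
Multiply by 6/3 = 2:
s = -2, t = 2

Step 4: Verify.
6*(-2) + 9*(2) = 6 = 6 ✓

s = -2, t = 2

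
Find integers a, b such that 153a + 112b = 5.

Step 1: Check solvability.
gcd(153, 112) = 1
Since 1 divides 5, solutions exist.

Step 2: Apply extended Euclidean algorithm to find gcd.
We find integers such that 153*x0 + 112*y0 = 1

Step 3: Scale the particular solution.
Multiply by 5/1 = 5:
a = 205, b = -280

Step 4: Verify.
153*(205) + 112*(-280) = 5 = 5 ✓

a = 205, b = -280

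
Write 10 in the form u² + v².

We need to find integers u, v > 0 such that u² + v² = 10.
Trying u = 1: v² = 10 - 1² = 10 - 1 = 9
v = 3
Check: 1² + 3² = 1 + 9 = 10 ✓

10 = 1² + 3²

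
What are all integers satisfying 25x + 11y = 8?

Step 1: Compute gcd(25, 11) = 1.
Since 1 divides 8, solutions exist.

Step 2: Find a particular solution using extended Euclidean algorithm.
We get x₀ = 32, y₀ = -72.
Check: 25*32 + 11*-72 = 8 = 8 ✓

Step 3: Write the general solution.
x = 32 + (11/1)t = 32 + 11t
y = -72 - (25/1)t = -72 - 25t
for any integer t.

x = 32 + 11t, y = -72 - 25t for integer t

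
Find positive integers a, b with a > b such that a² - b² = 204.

Factor: a² - b² = (a+b)(a-b) = 204.
We need two factors of 204 with the same parity.
Use a+b = 102 and a-b = 2 (product 102·2 = 204).
Adding: 2a = 104, so a = 52.
Subtracting: 2b = 100, so b = 50.
Check: 52² - 50² = 2704 - 2500 = 204 ✓

a = 52, b = 50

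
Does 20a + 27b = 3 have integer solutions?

Step 1: Compute gcd(20, 27).
gcd(20, 27) = 1

Step 2: Check divisibility.
Does 1 divide 3? 3 = 1 x 3, so yes.

By the theorem on linear Diophantine equations, 20a + 27b = 3 has integer solutions if and only if gcd(20, 27) divides 3. Since 1 | 3, solutions exist.

Yes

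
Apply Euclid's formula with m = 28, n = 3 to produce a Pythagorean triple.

a = m² - n² = 28² - 3² = 784 - 9 = 775
b = 2mn = 2·28·3 = 168
c = m² + n² = 784 + 9 = 793
Verify: 775² + 168² = 600625 + 28224 = 628849 = 793² ✓

(775, 168, 793)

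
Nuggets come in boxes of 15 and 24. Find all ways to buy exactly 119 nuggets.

We need non-negative integers (x, y) with 15x + 24y = 119.
For each x in 0..7, check if 119 - 15x is a non-negative multiple of 24.
No x yields an integer y ≥ 0.

No solution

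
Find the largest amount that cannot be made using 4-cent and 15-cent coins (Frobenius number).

For two coprime denominations a and b, the Frobenius number (largest value not representable as a non-negative combination) is ab - a - b.
Here gcd(4, 15) = 1, so they are coprime.
F(4, 15) = 4·15 - 4 - 15 = 60 - 19 = 41

41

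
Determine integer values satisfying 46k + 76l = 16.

Step 1: Check solvability.
gcd(46, 76) = 2
Since 2 divides 16, solutions exist.

Step 2: Apply extended Euclidean algorithm to find gcd.
We find integers such that 46*x0 + 76*y0 = 2

Step 3: Scale the particular solution.
Multiply by 16/2 = 8:
k = 40, l = -24

Step 4: Verify.
46*(40) + 76*(-24) = 16 = 16 ✓

k = 40, l = -24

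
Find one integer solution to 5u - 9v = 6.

Step 1: Check solvability.
gcd(5, 9) = 1
Since 1 divides 6, solutions exist.

Step 2: Apply extended Euclidean algorithm to find gcd.
We find integers such that 5*x0 + 9*y0 = 1

Step 3: Scale the particular solution.
Multiply by 6/1 = 6:
u = 12, v = 6

Step 4: Verify.
5*(12) - 9*(6) = 6 = 6 ✓

u = 12, v = 6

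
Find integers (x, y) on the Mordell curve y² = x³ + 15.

Try small integer x values and check whether x³ + 15 is a perfect square.
x = 1: x³ + 15 = 1³ + 15 = 1 + 15 = 16
Is 16 a perfect square? 4² = 16 ✓
So (x, y) = (1, 4) is a solution.

x = 1, y = 4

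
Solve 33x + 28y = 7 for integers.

Step 1: Check solvability.
gcd(33, 28) = 1
Since 1 divides 7, solutions exist.

Step 2: Apply extended Euclidean algorithm to find gcd.
We find integers such that 33*x0 + 28*y0 = 1

Step 3: Scale the particular solution.
Multiply by 7/1 = 7:
x = -77, y = 91

Step 4: Verify.
33*(-77) + 28*(91) = 7 = 7 ✓

x = -77, y = 91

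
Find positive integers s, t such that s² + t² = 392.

Search for s with 392 - s² a perfect square.
s = 14: 392 - 14² = 392 - 196 = 196 = 14² ✓
So s = 14, t = 14.

s = 14, t = 14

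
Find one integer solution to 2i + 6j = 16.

Step 1: Check solvability.
gcd(2, 6) = 2
Since 2 divides 16, solutions exist.

Step 2: Apply extended Euclidean algorithm to find gcd.
We find integers such that 2*x0 + 6*y0 = 2

Step 3: Scale the particular solution.
Multiply by 16/2 = 8:
i = 8, j = 0

Step 4: Verify.
2*(8) + 6*(0) = 16 = 16 ✓

i = 8, j = 0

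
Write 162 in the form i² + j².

We need to find integers i, j > 0 such that i² + j² = 162.
Trying i = 9: j² = 162 - 9² = 162 - 81 = 81
j = 9
Check: 9² + 9² = 81 + 81 = 162 ✓

162 = 9² + 9²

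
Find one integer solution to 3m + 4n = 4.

Step 1: Check solvability.
gcd(3, 4) = 1
Since 1 divides 4, solutions exist.

Step 2: Apply extended Euclidean algorithm to find gcd.
We find integers such that 3*x0 + 4*y0 = 1

Step 3: Scale the particular solution.
Multiply by 4/1 = 4:
m = -4, n = 4

Step 4: Verify.
3*(-4) + 4*(4) = 4 = 4 ✓

m = -4, n = 4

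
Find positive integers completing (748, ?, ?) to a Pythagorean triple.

We need the other leg and hypotenuse such that 748² + x² = c².
Take x = 195, c = 773: 748² + 195² = 559504 + 38025 = 597529 = 773² ✓
Triple: (195, 748, 773)

(195, 748, 773)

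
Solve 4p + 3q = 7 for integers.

Step 1: Check solvability.
gcd(4, 3) = 1
Since 1 divides 7, solutions exist.

Step 2: Apply extended Euclidean algorithm to find gcd.
We find integers such that 4*x0 + 3*y0 = 1

Step 3: Scale the particular solution.
Multiply by 7/1 = 7:
p = 7, q = -7

Step 4: Verify.
4*(7) + 3*(-7) = 7 = 7 ✓

p = 7, q = -7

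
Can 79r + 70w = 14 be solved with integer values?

Step 1: Compute gcd(79, 70).
gcd(79, 70) = 1

Step 2: Check divisibility.
Does 1 divide 14? 14 = 1 x 14, so yes.

By the theorem on linear Diophantine equations, 79r + 70w = 14 has integer solutions if and only if gcd(79, 70) divides 14. Since 1 | 14, solutions exist.

Yes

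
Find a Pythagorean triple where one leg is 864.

We need the other leg and hypotenuse such that 864² + x² = c².
Take x = 473, c = 985: 864² + 473² = 746496 + 223729 = 970225 = 985² ✓
Triple: (473, 864, 985)

(473, 864, 985)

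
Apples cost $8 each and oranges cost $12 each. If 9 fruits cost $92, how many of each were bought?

Let a = apples, o = oranges.
a + o = 9
8a + 12o = 92
Substitute o = 9 - a:
8a + 12(9 - a) = 92
(8 - 12)a = 92 - 108
-4a = -16
a = 4, o = 9 - 4 = 5

Apples: 4, Oranges: 5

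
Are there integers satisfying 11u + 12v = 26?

Step 1: Compute gcd(11, 12).
gcd(11, 12) = 1

Step 2: Check divisibility.
Does 1 divide 26? 26 = 1 x 26, so yes.

By the theorem on linear Diophantine equations, 11u + 12v = 26 has integer solutions if and only if gcd(11, 12) divides 26. Since 1 | 26, solutions exist.

Yes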